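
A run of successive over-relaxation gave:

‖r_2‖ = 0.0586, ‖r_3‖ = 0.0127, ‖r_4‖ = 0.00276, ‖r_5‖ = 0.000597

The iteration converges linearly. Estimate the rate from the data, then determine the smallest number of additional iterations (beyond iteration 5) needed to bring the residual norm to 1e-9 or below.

Rate ρ ≈ ‖r_5‖/‖r_4‖ = 0.000597/0.00276 = 0.2163.
After j more steps, ‖r_{5+j}‖ ≈ 0.000597·ρ^j; need ρ^j ≤ 1e-9/0.000597 = 1.67504e-06.
j ≥ ln(1.67504e-06)/ln(0.2163) = -13.2997/-1.53109 = 8.686.
So 9 more iterations are needed.

9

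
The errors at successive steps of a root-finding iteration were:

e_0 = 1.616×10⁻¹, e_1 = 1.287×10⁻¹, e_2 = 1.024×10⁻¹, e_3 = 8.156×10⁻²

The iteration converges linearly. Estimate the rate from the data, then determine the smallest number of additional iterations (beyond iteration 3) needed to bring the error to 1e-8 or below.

Rate ρ ≈ e_3/e_2 = 8.156×10⁻²/1.024×10⁻¹ = 0.7965.
After j more steps, e_{3+j} ≈ 8.156×10⁻²·ρ^j; need ρ^j ≤ 1e-8/8.156×10⁻² = 1.22609e-07.
j ≥ ln(1.22609e-07)/ln(0.7965) = -15.9143/-0.22753 = 69.944.
So 70 more iterations are needed.

70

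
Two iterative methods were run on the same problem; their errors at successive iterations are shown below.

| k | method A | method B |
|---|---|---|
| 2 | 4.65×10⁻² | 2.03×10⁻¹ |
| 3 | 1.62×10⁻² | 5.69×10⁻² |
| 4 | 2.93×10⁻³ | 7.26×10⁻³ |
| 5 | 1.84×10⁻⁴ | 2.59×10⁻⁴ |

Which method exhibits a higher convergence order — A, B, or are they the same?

Method A: p ≈ ln(1.84×10⁻⁴/2.93×10⁻³)/ln(2.93×10⁻³/1.62×10⁻²) ≈ 1.62.
Method B: p ≈ ln(2.59×10⁻⁴/7.26×10⁻³)/ln(7.26×10⁻³/5.69×10⁻²) ≈ 1.62.
Both orders ≈ 1.6 — effectively the same.

same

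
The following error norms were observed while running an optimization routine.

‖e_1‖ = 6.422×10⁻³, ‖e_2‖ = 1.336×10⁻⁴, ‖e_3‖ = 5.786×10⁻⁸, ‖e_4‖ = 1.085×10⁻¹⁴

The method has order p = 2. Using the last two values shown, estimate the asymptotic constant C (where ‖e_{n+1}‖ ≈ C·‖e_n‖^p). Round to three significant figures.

3.24

C ≈ ‖e_4‖ / ‖e_3‖^2
  = 1.085×10⁻¹⁴ / (5.786×10⁻⁸)^2
  = 1.085×10⁻¹⁴ / 3.34778e-15 ≈ 3.241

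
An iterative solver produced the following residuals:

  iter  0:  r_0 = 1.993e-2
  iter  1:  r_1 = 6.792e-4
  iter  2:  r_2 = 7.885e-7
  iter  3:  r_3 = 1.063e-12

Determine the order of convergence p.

Consecutive ratios: r_3/r_2 = 1.063e-12/7.885e-7 = 1.34813e-06, r_2/r_1 = 7.885e-7/6.792e-4 = 0.00116092.
p ≈ ln(1.34813e-06)/ln(0.00116092) = -13.5168/-6.7585 ≈ 2.00.
So the convergence is quadratic (order 2).

2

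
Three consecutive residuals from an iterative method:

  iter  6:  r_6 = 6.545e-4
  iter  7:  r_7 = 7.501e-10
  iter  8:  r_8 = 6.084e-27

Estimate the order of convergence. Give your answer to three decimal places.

2.877

p ≈ ln(r_8/r_7) / ln(r_7/r_6)
  = ln(6.084e-27/7.501e-10) / ln(7.501e-10/6.545e-4)
  = ln(8.11092e-18) / ln(1.14607e-06)
  = -39.353320 / -13.679172 ≈ 2.876879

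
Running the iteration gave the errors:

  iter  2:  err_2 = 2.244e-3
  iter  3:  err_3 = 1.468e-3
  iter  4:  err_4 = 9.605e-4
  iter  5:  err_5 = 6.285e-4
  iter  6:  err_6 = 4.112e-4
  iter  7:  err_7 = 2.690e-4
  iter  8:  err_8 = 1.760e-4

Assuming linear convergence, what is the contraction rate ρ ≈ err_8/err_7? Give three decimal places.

0.654

ρ ≈ err_8/err_7 = 1.760e-4/2.690e-4 = 0.65428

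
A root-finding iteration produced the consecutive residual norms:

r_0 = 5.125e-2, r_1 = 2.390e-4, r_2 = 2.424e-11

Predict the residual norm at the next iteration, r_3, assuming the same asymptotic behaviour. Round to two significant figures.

2.5e-32

First estimate the order: p ≈ ln(r_2/r_1) / ln(r_1/r_0) = ln(2.424e-11/2.390e-4)/ln(2.390e-4/5.125e-2) = ln(1.01423e-07)/ln(0.00466341) ≈ 3.0000.
Then r_3 ≈ r_2·(r_2/r_1)^p = 2.424e-11·(1.01423e-07)^3.0000 = 2.424e-11·1.0433e-21 ≈ 2.529e-32.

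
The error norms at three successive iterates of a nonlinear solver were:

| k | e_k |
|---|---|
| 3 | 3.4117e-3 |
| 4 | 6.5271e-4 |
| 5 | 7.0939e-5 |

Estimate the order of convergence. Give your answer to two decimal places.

1.34

p ≈ ln(e_5/e_4) / ln(e_4/e_3)
  = ln(7.0939e-5/6.5271e-4) / ln(6.5271e-4/3.4117e-3)
  = ln(0.108684) / ln(0.191315)
  = -2.21931 / -1.65383 ≈ 1.34192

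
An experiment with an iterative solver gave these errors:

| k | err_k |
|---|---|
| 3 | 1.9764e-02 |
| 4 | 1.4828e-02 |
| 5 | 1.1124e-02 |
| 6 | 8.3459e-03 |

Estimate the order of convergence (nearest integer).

Consecutive ratios: err_6/err_5 = 8.3459e-03/1.1124e-02 = 0.750261, err_5/err_4 = 1.1124e-02/1.4828e-02 = 0.750202.
p ≈ ln(0.750261)/ln(0.750202) = -0.2873/-0.2874 ≈ 1.00.
So the convergence is linear (order 1).

1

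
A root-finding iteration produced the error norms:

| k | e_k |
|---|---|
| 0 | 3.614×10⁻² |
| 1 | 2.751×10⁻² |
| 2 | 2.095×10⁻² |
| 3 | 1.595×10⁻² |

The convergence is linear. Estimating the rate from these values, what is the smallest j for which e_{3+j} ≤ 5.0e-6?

Rate ρ ≈ e_3/e_2 = 1.595×10⁻²/2.095×10⁻² = 0.7613.
After j more steps, e_{3+j} ≈ 1.595×10⁻²·ρ^j; need ρ^j ≤ 5.0e-6/1.595×10⁻² = 0.00031348.
j ≥ ln(0.00031348)/ln(0.7613) = -8.0678/-0.27273 = 29.582.
So 30 more iterations are needed.

30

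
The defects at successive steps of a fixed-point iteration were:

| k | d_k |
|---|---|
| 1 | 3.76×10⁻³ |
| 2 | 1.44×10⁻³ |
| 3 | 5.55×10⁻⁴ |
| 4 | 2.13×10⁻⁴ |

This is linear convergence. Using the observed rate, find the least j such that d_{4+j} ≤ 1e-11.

Rate ρ ≈ d_4/d_3 = 2.13×10⁻⁴/5.55×10⁻⁴ = 0.3838.
After j more steps, d_{4+j} ≈ 2.13×10⁻⁴·ρ^j; need ρ^j ≤ 1e-11/2.13×10⁻⁴ = 4.69484e-08.
j ≥ ln(4.69484e-08)/ln(0.3838) = -16.8742/-0.95763 = 17.621.
So 18 more iterations are needed.

18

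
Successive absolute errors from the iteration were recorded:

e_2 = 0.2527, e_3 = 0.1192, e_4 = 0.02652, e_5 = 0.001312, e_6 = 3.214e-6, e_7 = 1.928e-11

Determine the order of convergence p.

Consecutive ratios: e_7/e_6 = 1.928e-11/3.214e-6 = 5.99876e-06, e_6/e_5 = 3.214e-6/0.001312 = 0.0024497.
p ≈ ln(5.99876e-06)/ln(0.0024497) = -12.0240/-6.0118 ≈ 2.00.
So the convergence is quadratic (order 2).

2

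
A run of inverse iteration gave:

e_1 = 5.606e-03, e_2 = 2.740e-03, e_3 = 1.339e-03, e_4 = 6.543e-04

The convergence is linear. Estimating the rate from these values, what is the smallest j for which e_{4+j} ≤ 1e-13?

32

Rate ρ ≈ e_4/e_3 = 6.543e-04/1.339e-03 = 0.4886.
After j more steps, e_{4+j} ≈ 6.543e-04·ρ^j; need ρ^j ≤ 1e-13/6.543e-04 = 1.52835e-10.
j ≥ ln(1.52835e-10)/ln(0.4886) = -22.6017/-0.71621 = 31.557.
So 32 more iterations are needed.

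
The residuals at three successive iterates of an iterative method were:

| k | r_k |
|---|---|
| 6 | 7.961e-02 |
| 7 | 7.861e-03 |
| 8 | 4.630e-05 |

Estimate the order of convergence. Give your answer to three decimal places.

p ≈ ln(r_8/r_7) / ln(r_7/r_6)
  = ln(4.630e-05/7.861e-03) / ln(7.861e-03/7.961e-02)
  = ln(0.00588984) / ln(0.0987439)
  = -5.134526 / -2.315226 ≈ 2.217721

2.218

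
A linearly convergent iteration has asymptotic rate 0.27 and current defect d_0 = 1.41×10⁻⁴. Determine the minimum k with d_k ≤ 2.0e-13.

16

After k steps, d_k ≈ 1.41×10⁻⁴·0.27^k.
Need 0.27^k ≤ 2.0e-13/1.41×10⁻⁴ = 1.41844e-09.
k ≥ ln(1.41844e-09)/ln(0.27) = -20.3737/-1.30933 = 15.560.
Smallest integer k = 16.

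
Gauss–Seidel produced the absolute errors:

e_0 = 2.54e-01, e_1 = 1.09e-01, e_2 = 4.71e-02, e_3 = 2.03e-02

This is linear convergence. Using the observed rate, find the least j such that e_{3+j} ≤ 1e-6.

12

Rate ρ ≈ e_3/e_2 = 2.03e-02/4.71e-02 = 0.4310.
After j more steps, e_{3+j} ≈ 2.03e-02·ρ^j; need ρ^j ≤ 1e-6/2.03e-02 = 4.92611e-05.
j ≥ ln(4.92611e-05)/ln(0.4310) = -9.9184/-0.84165 = 11.784.
So 12 more iterations are needed.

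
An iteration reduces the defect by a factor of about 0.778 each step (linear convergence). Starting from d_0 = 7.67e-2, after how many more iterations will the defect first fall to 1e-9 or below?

After k steps, d_k ≈ 7.67e-2·0.778^k.
Need 0.778^k ≤ 1e-9/7.67e-2 = 1.30378e-08.
k ≥ ln(1.30378e-08)/ln(0.778) = -18.1554/-0.25103 = 72.324.
Smallest integer k = 73.

73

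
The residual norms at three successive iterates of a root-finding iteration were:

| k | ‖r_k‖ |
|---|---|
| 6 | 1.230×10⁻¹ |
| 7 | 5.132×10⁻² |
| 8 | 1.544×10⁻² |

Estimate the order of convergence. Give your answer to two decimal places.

1.37

p ≈ ln(‖r_8‖/‖r_7‖) / ln(‖r_7‖/‖r_6‖)
  = ln(1.544×10⁻²/5.132×10⁻²) / ln(5.132×10⁻²/1.230×10⁻¹)
  = ln(0.300857) / ln(0.417236)
  = -1.20112 / -0.87410 ≈ 1.37412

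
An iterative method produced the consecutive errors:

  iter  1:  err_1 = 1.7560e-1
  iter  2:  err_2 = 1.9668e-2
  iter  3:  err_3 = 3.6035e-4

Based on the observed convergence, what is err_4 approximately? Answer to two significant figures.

First estimate the order: p ≈ ln(err_3/err_2) / ln(err_2/err_1) = ln(3.6035e-4/1.9668e-2)/ln(1.9668e-2/1.7560e-1) = ln(0.0183216)/ln(0.112005) ≈ 1.8270.
Then err_4 ≈ err_3·(err_3/err_2)^p = 3.6035e-4·(0.0183216)^1.8270 = 3.6035e-4·0.000670555 ≈ 2.416e-07.

2.4e-7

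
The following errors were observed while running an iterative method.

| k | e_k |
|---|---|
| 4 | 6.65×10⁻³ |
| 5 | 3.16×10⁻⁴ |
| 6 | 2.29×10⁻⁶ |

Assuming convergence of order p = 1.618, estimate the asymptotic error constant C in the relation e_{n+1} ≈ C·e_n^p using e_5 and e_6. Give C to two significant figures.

C ≈ e_6 / e_5^1.618
  = 2.29×10⁻⁶ / (3.16×10⁻⁴)^1.618
  = 2.29×10⁻⁶ / 2.17017e-06 ≈ 1.0552

1.1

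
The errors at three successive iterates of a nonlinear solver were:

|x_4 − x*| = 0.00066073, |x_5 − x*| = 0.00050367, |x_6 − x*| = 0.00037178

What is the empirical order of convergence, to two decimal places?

p ≈ ln(|x_6 − x*|/|x_5 − x*|) / ln(|x_5 − x*|/|x_4 − x*|)
  = ln(0.00037178/0.00050367) / ln(0.00050367/0.00066073)
  = ln(0.738142) / ln(0.762293)
  = -0.30362 / -0.27142 ≈ 1.11864

1.12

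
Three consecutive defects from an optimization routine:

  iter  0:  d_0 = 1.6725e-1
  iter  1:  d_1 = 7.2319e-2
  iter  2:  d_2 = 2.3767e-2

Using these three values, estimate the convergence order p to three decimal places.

p ≈ ln(d_2/d_1) / ln(d_1/d_0)
  = ln(2.3767e-2/7.2319e-2) / ln(7.2319e-2/1.6725e-1)
  = ln(0.328641) / ln(0.432401)
  = -1.112789 / -0.838402 ≈ 1.327274

1.327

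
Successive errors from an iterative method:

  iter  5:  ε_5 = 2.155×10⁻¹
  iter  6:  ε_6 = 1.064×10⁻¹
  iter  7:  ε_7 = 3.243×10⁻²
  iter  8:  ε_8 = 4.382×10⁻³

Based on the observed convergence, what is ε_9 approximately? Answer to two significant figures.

1.5e-4

First estimate the order: p ≈ ln(ε_8/ε_7) / ln(ε_7/ε_6) = ln(4.382×10⁻³/3.243×10⁻²)/ln(3.243×10⁻²/1.064×10⁻¹) = ln(0.135122)/ln(0.304793) ≈ 1.6847.
Then ε_9 ≈ ε_8·(ε_8/ε_7)^p = 4.382×10⁻³·(0.135122)^1.6847 = 4.382×10⁻³·0.034319 ≈ 0.0001504.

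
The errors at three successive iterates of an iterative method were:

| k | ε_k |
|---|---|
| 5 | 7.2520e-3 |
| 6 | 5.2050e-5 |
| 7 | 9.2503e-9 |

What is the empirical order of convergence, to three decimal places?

1.749

p ≈ ln(ε_7/ε_6) / ln(ε_6/ε_5)
  = ln(9.2503e-9/5.2050e-5) / ln(5.2050e-5/7.2520e-3)
  = ln(0.00017772) / ln(0.00717733)
  = -8.635301 / -4.936828 ≈ 1.749160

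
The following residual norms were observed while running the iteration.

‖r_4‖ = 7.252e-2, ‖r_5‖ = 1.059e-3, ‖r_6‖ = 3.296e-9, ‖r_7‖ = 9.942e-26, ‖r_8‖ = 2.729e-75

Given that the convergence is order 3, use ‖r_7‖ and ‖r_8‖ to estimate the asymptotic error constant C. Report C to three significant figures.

C ≈ ‖r_8‖ / ‖r_7‖^3
  = 2.729e-75 / (9.942e-26)^3
  = 2.729e-75 / 9.82701e-76 ≈ 2.777

2.78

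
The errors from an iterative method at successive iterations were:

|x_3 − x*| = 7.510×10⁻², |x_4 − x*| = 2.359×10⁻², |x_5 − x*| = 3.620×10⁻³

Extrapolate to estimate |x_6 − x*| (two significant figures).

1.7e-4

First estimate the order: p ≈ ln(|x_5 − x*|/|x_4 − x*|) / ln(|x_4 − x*|/|x_3 − x*|) = ln(3.620×10⁻³/2.359×10⁻²)/ln(2.359×10⁻²/7.510×10⁻²) = ln(0.153455)/ln(0.314115) ≈ 1.6186.
Then |x_6 − x*| ≈ |x_5 − x*|·(|x_5 − x*|/|x_4 − x*|)^p = 3.620×10⁻³·(0.153455)^1.6186 = 3.620×10⁻³·0.0481314 ≈ 0.0001742.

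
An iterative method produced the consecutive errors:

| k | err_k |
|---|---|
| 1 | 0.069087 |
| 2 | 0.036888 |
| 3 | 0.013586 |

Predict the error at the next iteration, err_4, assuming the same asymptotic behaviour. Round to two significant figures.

First estimate the order: p ≈ ln(err_3/err_2) / ln(err_2/err_1) = ln(0.013586/0.036888)/ln(0.036888/0.069087) = ln(0.368304)/ln(0.533935) ≈ 1.5918.
Then err_4 ≈ err_3·(err_3/err_2)^p = 0.013586·(0.368304)^1.5918 = 0.013586·0.203933 ≈ 0.002771.

2.8e-3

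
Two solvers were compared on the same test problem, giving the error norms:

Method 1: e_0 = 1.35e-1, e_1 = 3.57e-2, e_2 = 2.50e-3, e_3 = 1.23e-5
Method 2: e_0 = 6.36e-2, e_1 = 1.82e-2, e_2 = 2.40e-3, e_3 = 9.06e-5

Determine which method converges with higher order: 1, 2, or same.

1

Method 1: p ≈ ln(1.23e-5/2.50e-3)/ln(2.50e-3/3.57e-2) ≈ 2.00.
Method 2: p ≈ ln(9.06e-5/2.40e-3)/ln(2.40e-3/1.82e-2) ≈ 1.62.
Method 1 has the higher order (≈2.0 vs ≈1.6).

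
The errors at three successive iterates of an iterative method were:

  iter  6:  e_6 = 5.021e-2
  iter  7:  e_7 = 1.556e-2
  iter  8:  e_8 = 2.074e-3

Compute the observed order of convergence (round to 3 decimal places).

1.720

p ≈ ln(e_8/e_7) / ln(e_7/e_6)
  = ln(2.074e-3/1.556e-2) / ln(1.556e-2/5.021e-2)
  = ln(0.13329) / ln(0.309898)
  = -2.015228 / -1.171512 ≈ 1.720194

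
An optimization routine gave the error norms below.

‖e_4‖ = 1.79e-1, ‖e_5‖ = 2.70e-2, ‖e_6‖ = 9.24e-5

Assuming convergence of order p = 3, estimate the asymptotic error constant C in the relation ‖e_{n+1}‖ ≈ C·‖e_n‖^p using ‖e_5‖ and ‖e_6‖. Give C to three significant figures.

4.69

C ≈ ‖e_6‖ / ‖e_5‖^3
  = 9.24e-5 / (2.70e-2)^3
  = 9.24e-5 / 1.9683e-05 ≈ 4.6944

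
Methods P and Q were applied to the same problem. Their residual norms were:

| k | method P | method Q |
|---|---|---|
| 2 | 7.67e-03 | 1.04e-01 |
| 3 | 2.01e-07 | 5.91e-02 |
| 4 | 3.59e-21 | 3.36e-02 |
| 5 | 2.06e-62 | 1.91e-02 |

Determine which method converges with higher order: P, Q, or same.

P

Method P: p ≈ ln(2.06e-62/3.59e-21)/ln(3.59e-21/2.01e-07) ≈ 3.00.
Method Q: p ≈ ln(1.91e-02/3.36e-02)/ln(3.36e-02/5.91e-02) ≈ 1.00.
Method P has the higher order (≈3.0 vs ≈1.0).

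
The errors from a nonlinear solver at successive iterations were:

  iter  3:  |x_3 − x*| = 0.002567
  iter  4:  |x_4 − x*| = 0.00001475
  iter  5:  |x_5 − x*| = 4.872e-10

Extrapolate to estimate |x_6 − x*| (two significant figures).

First estimate the order: p ≈ ln(|x_5 − x*|/|x_4 − x*|) / ln(|x_4 − x*|/|x_3 − x*|) = ln(4.872e-10/0.00001475)/ln(0.00001475/0.002567) = ln(3.30305e-05)/ln(0.00574601) ≈ 1.9999.
Then |x_6 − x*| ≈ |x_5 − x*|·(|x_5 − x*|/|x_4 − x*|)^p = 4.872e-10·(3.30305e-05)^1.9999 = 4.872e-10·1.09214e-09 ≈ 5.321e-19.

5.3e-19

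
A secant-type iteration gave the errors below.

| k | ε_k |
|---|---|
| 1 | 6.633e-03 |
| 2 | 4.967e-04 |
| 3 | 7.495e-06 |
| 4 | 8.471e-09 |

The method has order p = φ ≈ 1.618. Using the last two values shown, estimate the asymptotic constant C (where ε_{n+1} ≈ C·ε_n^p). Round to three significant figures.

1.66

C ≈ ε_4 / ε_3^1.618
  = 8.471e-09 / (7.495e-06)^1.618
  = 8.471e-09 / 5.09777e-09 ≈ 1.6617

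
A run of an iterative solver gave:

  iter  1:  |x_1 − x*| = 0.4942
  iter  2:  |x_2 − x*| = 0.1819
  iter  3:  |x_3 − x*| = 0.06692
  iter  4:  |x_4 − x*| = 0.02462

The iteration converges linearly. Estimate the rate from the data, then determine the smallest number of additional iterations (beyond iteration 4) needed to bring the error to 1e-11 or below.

Rate ρ ≈ |x_4 − x*|/|x_3 − x*| = 0.02462/0.06692 = 0.3679.
After j more steps, |x_{4+j} − x*| ≈ 0.02462·ρ^j; need ρ^j ≤ 1e-11/0.02462 = 4.06174e-10.
j ≥ ln(4.06174e-10)/ln(0.3679) = -21.6242/-0.99994 = 21.625.
So 22 more iterations are needed.

22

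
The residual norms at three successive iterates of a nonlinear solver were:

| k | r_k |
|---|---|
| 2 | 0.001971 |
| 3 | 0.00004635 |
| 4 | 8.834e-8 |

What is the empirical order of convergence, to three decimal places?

p ≈ ln(r_4/r_3) / ln(r_3/r_2)
  = ln(8.834e-8/0.00004635) / ln(0.00004635/0.001971)
  = ln(0.00190593) / ln(0.023516)
  = -6.262785 / -3.750074 ≈ 1.670043

1.670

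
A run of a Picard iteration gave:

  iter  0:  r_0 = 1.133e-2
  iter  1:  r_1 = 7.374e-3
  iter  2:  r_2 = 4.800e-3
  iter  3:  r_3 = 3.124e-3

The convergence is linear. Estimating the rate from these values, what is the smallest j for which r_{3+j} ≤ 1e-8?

30

Rate ρ ≈ r_3/r_2 = 3.124e-3/4.800e-3 = 0.6508.
After j more steps, r_{3+j} ≈ 3.124e-3·ρ^j; need ρ^j ≤ 1e-8/3.124e-3 = 3.20102e-06.
j ≥ ln(3.20102e-06)/ln(0.6508) = -12.6520/-0.42955 = 29.454.
So 30 more iterations are needed.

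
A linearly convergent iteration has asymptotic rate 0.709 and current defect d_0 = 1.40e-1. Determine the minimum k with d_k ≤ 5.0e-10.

57

After k steps, d_k ≈ 1.40e-1·0.709^k.
Need 0.709^k ≤ 5.0e-10/1.40e-1 = 3.57143e-09.
k ≥ ln(3.57143e-09)/ln(0.709) = -19.4503/-0.34390 = 56.558.
Smallest integer k = 57.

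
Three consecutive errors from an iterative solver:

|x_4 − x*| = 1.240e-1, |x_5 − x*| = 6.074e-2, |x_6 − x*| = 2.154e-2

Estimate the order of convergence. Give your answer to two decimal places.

1.45

p ≈ ln(|x_6 − x*|/|x_5 − x*|) / ln(|x_5 − x*|/|x_4 − x*|)
  = ln(2.154e-2/6.074e-2) / ln(6.074e-2/1.240e-1)
  = ln(0.354626) / ln(0.489839)
  = -1.03669 / -0.71368 ≈ 1.45260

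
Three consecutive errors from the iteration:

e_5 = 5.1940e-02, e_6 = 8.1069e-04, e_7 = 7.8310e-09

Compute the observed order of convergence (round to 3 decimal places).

2.776

p ≈ ln(e_7/e_6) / ln(e_6/e_5)
  = ln(7.8310e-09/8.1069e-04) / ln(8.1069e-04/5.1940e-02)
  = ln(9.65967e-06) / ln(0.0156082)
  = -11.547551 / -4.159959 ≈ 2.775881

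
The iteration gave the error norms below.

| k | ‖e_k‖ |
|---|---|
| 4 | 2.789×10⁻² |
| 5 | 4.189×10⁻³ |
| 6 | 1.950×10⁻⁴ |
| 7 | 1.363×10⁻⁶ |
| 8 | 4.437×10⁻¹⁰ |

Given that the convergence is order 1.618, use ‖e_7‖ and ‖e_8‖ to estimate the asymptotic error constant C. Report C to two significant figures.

C ≈ ‖e_8‖ / ‖e_7‖^1.618
  = 4.437×10⁻¹⁰ / (1.363×10⁻⁶)^1.618
  = 4.437×10⁻¹⁰ / 3.23306e-10 ≈ 1.3724

1.4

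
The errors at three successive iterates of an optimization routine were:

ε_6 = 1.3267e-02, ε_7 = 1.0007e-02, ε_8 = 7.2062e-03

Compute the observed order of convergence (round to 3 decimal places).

1.164

p ≈ ln(ε_8/ε_7) / ln(ε_7/ε_6)
  = ln(7.2062e-03/1.0007e-02) / ln(1.0007e-02/1.3267e-02)
  = ln(0.720116) / ln(0.754278)
  = -0.328343 / -0.281994 ≈ 1.164362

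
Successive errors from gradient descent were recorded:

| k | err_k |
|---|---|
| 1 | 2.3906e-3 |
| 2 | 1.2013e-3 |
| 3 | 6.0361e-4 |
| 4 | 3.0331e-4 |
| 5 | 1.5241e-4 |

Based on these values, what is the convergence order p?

Consecutive ratios: err_5/err_4 = 1.5241e-4/3.0331e-4 = 0.502489, err_4/err_3 = 3.0331e-4/6.0361e-4 = 0.502493.
p ≈ ln(0.502489)/ln(0.502493) = -0.6882/-0.6882 ≈ 1.00.
So the convergence is linear (order 1).

1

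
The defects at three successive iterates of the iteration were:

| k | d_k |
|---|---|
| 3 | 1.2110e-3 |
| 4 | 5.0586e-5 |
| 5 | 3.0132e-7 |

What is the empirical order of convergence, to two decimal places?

1.61

p ≈ ln(d_5/d_4) / ln(d_4/d_3)
  = ln(3.0132e-7/5.0586e-5) / ln(5.0586e-5/1.2110e-3)
  = ln(0.00595659) / ln(0.0417721)
  = -5.12326 / -3.17553 ≈ 1.61336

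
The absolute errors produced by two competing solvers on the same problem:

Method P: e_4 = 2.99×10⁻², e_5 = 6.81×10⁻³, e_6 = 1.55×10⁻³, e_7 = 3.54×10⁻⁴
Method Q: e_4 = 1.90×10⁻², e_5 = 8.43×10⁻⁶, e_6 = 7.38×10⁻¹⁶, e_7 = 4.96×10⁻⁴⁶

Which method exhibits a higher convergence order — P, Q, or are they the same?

Q

Method P: p ≈ ln(3.54×10⁻⁴/1.55×10⁻³)/ln(1.55×10⁻³/6.81×10⁻³) ≈ 1.00.
Method Q: p ≈ ln(4.96×10⁻⁴⁶/7.38×10⁻¹⁶)/ln(7.38×10⁻¹⁶/8.43×10⁻⁶) ≈ 3.00.
Method Q has the higher order (≈3.0 vs ≈1.0).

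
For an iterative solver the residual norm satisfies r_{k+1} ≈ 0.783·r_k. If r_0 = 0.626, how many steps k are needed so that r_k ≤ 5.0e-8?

After k steps, r_k ≈ 0.626·0.783^k.
Need 0.783^k ≤ 5.0e-8/0.626 = 7.98722e-08.
k ≥ ln(7.98722e-08)/ln(0.783) = -16.3428/-0.24462 = 66.809.
Smallest integer k = 67.

67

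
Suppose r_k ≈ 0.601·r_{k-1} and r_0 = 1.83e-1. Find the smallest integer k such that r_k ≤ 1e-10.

After k steps, r_k ≈ 1.83e-1·0.601^k.
Need 0.601^k ≤ 1e-10/1.83e-1 = 5.46448e-10.
k ≥ ln(5.46448e-10)/ln(0.601) = -21.3276/-0.50916 = 41.888.
Smallest integer k = 42.

42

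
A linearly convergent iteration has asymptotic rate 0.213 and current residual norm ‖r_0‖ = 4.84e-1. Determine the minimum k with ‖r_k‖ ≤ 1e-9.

13

After k steps, ‖r_k‖ ≈ 4.84e-1·0.213^k.
Need 0.213^k ≤ 1e-9/4.84e-1 = 2.06612e-09.
k ≥ ln(2.06612e-09)/ln(0.213) = -19.9976/-1.54646 = 12.931.
Smallest integer k = 13.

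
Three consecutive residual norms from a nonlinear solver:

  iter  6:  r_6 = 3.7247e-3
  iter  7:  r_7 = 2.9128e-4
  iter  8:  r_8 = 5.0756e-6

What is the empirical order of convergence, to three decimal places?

1.589

p ≈ ln(r_8/r_7) / ln(r_7/r_6)
  = ln(5.0756e-6/2.9128e-4) / ln(2.9128e-4/3.7247e-3)
  = ln(0.0174252) / ln(0.0782023)
  = -4.049838 / -2.548456 ≈ 1.589134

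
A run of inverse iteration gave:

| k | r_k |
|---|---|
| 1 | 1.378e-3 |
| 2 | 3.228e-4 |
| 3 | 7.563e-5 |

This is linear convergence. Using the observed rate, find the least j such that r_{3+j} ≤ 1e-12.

13

Rate ρ ≈ r_3/r_2 = 7.563e-5/3.228e-4 = 0.2343.
After j more steps, r_{3+j} ≈ 7.563e-5·ρ^j; need ρ^j ≤ 1e-12/7.563e-5 = 1.32223e-08.
j ≥ ln(1.32223e-08)/ln(0.2343) = -18.1414/-1.45115 = 12.501.
So 13 more iterations are needed.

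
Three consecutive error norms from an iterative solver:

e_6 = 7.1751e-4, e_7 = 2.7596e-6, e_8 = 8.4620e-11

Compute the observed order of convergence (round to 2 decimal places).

p ≈ ln(e_8/e_7) / ln(e_7/e_6)
  = ln(8.4620e-11/2.7596e-6) / ln(2.7596e-6/7.1751e-4)
  = ln(3.06639e-05) / ln(0.00384608)
  = -10.39242 / -5.56070 ≈ 1.86890

1.87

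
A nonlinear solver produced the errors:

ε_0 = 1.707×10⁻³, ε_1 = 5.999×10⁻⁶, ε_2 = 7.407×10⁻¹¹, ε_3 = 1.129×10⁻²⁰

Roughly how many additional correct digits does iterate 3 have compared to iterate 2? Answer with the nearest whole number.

10

Digits gained ≈ log₁₀(ε_2/ε_3) = log₁₀(7.407×10⁻¹¹/1.129×10⁻²⁰) = log₁₀(6.56067e+09) ≈ 9.817.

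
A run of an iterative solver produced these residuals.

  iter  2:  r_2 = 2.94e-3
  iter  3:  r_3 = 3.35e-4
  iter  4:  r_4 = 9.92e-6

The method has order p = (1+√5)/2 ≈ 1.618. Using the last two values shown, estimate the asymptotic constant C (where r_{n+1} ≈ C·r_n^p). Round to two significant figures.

C ≈ r_4 / r_3^1.618
  = 9.92e-6 / (3.35e-4)^1.618
  = 9.92e-6 / 2.38519e-06 ≈ 4.159

4.2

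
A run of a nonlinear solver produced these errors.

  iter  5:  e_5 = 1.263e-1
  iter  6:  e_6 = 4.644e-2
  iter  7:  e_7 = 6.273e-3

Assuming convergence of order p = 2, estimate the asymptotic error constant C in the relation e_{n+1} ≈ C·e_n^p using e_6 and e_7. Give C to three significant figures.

2.91

C ≈ e_7 / e_6^2
  = 6.273e-3 / (4.644e-2)^2
  = 6.273e-3 / 0.00215667 ≈ 2.9086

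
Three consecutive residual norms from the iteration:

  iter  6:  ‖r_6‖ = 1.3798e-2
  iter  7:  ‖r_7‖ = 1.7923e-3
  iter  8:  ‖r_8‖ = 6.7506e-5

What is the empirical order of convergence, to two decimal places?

1.61

p ≈ ln(‖r_8‖/‖r_7‖) / ln(‖r_7‖/‖r_6‖)
  = ln(6.7506e-5/1.7923e-3) / ln(1.7923e-3/1.3798e-2)
  = ln(0.0376645) / ln(0.129896)
  = -3.27904 / -2.04102 ≈ 1.60657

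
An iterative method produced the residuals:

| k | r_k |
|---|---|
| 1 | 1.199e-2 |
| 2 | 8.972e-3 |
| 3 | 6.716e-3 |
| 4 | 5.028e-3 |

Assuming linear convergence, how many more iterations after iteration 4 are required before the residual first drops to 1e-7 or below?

38

Rate ρ ≈ r_4/r_3 = 5.028e-3/6.716e-3 = 0.7487.
After j more steps, r_{4+j} ≈ 5.028e-3·ρ^j; need ρ^j ≤ 1e-7/5.028e-3 = 1.98886e-05.
j ≥ ln(1.98886e-05)/ln(0.7487) = -10.8254/-0.28942 = 37.404.
So 38 more iterations are needed.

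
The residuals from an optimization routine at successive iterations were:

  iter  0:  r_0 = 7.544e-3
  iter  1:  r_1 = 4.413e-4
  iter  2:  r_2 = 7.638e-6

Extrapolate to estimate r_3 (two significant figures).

2.3e-8

First estimate the order: p ≈ ln(r_2/r_1) / ln(r_1/r_0) = ln(7.638e-6/4.413e-4)/ln(4.413e-4/7.544e-3) = ln(0.017308)/ln(0.0584968) ≈ 1.4290.
Then r_3 ≈ r_2·(r_2/r_1)^p = 7.638e-6·(0.017308)^1.4290 = 7.638e-6·0.00303707 ≈ 2.32e-08.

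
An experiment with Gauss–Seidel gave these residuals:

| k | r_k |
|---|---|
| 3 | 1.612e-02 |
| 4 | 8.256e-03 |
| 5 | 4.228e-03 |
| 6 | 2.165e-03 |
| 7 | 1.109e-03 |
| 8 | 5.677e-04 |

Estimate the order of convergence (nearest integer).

1

Consecutive ratios: r_8/r_7 = 5.677e-04/1.109e-03 = 0.511903, r_7/r_6 = 1.109e-03/2.165e-03 = 0.51224.
p ≈ ln(0.511903)/ln(0.51224) = -0.6696/-0.6690 ≈ 1.00.
So the convergence is linear (order 1).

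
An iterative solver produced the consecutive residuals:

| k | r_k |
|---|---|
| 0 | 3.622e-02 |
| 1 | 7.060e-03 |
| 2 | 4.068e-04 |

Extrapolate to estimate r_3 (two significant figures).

2.8e-6

First estimate the order: p ≈ ln(r_2/r_1) / ln(r_1/r_0) = ln(4.068e-04/7.060e-03)/ln(7.060e-03/3.622e-02) = ln(0.0576204)/ln(0.19492) ≈ 1.7453.
Then r_3 ≈ r_2·(r_2/r_1)^p = 4.068e-04·(0.0576204)^1.7453 = 4.068e-04·0.00686805 ≈ 2.794e-06.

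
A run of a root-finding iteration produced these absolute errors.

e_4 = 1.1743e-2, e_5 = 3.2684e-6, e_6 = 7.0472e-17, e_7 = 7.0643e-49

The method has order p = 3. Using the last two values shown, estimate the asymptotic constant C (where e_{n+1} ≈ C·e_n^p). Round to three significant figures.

C ≈ e_7 / e_6^3
  = 7.0643e-49 / (7.0472e-17)^3
  = 7.0643e-49 / 3.49985e-49 ≈ 2.0185

2.02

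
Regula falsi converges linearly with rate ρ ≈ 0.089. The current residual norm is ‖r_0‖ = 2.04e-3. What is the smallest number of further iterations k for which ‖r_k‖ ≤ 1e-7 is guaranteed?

After k steps, ‖r_k‖ ≈ 2.04e-3·0.089^k.
Need 0.089^k ≤ 1e-7/2.04e-3 = 4.90196e-05.
k ≥ ln(4.90196e-05)/ln(0.089) = -9.9233/-2.41912 = 4.102.
Smallest integer k = 5.

5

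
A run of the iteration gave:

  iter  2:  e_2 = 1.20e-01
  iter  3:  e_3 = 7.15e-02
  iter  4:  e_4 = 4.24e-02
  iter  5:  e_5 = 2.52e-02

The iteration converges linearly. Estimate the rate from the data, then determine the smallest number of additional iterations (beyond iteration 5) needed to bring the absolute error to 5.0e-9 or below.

30

Rate ρ ≈ e_5/e_4 = 2.52e-02/4.24e-02 = 0.5943.
After j more steps, e_{5+j} ≈ 2.52e-02·ρ^j; need ρ^j ≤ 5.0e-9/2.52e-02 = 1.98413e-07.
j ≥ ln(1.98413e-07)/ln(0.5943) = -15.4329/-0.52037 = 29.658.
So 30 more iterations are needed.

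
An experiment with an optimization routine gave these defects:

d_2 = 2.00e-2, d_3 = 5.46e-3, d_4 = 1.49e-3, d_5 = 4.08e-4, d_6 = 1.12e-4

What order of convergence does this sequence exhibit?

Consecutive ratios: d_6/d_5 = 1.12e-4/4.08e-4 = 0.27451, d_5/d_4 = 4.08e-4/1.49e-3 = 0.273826.
p ≈ ln(0.27451)/ln(0.273826) = -1.2928/-1.2953 ≈ 1.00.
So the convergence is linear (order 1).

1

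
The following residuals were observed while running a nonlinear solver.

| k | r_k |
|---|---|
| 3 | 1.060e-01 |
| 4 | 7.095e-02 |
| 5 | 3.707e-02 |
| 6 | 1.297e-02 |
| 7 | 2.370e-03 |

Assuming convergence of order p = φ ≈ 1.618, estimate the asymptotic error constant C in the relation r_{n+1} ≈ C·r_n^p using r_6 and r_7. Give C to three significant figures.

C ≈ r_7 / r_6^1.618
  = 2.370e-03 / (1.297e-02)^1.618
  = 2.370e-03 / 0.00088458 ≈ 2.6792

2.68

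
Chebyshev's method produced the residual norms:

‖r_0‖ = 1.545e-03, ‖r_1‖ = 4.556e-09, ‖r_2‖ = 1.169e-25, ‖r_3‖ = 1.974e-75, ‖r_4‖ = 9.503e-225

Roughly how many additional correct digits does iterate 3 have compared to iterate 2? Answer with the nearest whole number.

Digits gained ≈ log₁₀(‖r_2‖/‖r_3‖) = log₁₀(1.169e-25/1.974e-75) = log₁₀(5.92199e+49) ≈ 49.772.

50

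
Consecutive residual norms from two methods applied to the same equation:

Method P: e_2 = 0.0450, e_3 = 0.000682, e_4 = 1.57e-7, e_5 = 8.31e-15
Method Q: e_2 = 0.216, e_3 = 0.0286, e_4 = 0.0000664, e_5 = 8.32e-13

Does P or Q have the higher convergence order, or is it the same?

Q

Method P: p ≈ ln(8.31e-15/1.57e-7)/ln(1.57e-7/0.000682) ≈ 2.00.
Method Q: p ≈ ln(8.32e-13/0.0000664)/ln(0.0000664/0.0286) ≈ 3.00.
Method Q has the higher order (≈3.0 vs ≈2.0).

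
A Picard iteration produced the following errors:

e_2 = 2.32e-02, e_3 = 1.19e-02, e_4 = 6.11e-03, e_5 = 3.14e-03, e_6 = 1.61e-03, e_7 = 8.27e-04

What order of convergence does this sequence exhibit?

1

Consecutive ratios: e_7/e_6 = 8.27e-04/1.61e-03 = 0.513665, e_6/e_5 = 1.61e-03/3.14e-03 = 0.512739.
p ≈ ln(0.513665)/ln(0.512739) = -0.6662/-0.6680 ≈ 1.00.
So the convergence is linear (order 1).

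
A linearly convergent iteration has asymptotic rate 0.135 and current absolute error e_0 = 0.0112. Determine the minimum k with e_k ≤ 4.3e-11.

After k steps, e_k ≈ 0.0112·0.135^k.
Need 0.135^k ≤ 4.3e-11/0.0112 = 3.83929e-09.
k ≥ ln(3.83929e-09)/ln(0.135) = -19.3780/-2.00248 = 9.677.
Smallest integer k = 10.

10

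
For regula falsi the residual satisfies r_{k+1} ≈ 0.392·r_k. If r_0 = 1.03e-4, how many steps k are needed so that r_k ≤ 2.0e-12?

19

After k steps, r_k ≈ 1.03e-4·0.392^k.
Need 0.392^k ≤ 2.0e-12/1.03e-4 = 1.94175e-08.
k ≥ ln(1.94175e-08)/ln(0.392) = -17.7571/-0.93649 = 18.961.
Smallest integer k = 19.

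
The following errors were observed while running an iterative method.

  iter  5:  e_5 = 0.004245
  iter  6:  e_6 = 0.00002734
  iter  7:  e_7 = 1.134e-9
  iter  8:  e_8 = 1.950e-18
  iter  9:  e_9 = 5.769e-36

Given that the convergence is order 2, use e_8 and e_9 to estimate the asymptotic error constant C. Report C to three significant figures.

C ≈ e_9 / e_8^2
  = 5.769e-36 / (1.950e-18)^2
  = 5.769e-36 / 3.8025e-36 ≈ 1.5172

1.52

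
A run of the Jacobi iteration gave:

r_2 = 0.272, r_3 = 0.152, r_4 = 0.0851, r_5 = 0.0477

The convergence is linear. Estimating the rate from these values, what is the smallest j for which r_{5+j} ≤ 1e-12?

43

Rate ρ ≈ r_5/r_4 = 0.0477/0.0851 = 0.5605.
After j more steps, r_{5+j} ≈ 0.0477·ρ^j; need ρ^j ≤ 1e-12/0.0477 = 2.09644e-11.
j ≥ ln(2.09644e-11)/ln(0.5605) = -24.5882/-0.57893 = 42.472.
So 43 more iterations are needed.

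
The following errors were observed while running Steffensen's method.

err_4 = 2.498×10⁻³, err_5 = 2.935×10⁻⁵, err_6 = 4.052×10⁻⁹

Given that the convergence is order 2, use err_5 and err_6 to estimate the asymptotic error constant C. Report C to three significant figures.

C ≈ err_6 / err_5^2
  = 4.052×10⁻⁹ / (2.935×10⁻⁵)^2
  = 4.052×10⁻⁹ / 8.61422e-10 ≈ 4.7038

4.70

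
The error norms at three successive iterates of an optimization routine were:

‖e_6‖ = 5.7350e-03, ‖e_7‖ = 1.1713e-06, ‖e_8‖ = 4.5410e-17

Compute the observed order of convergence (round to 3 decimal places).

2.822

p ≈ ln(‖e_8‖/‖e_7‖) / ln(‖e_7‖/‖e_6‖)
  = ln(4.5410e-17/1.1713e-06) / ln(1.1713e-06/5.7350e-03)
  = ln(3.87689e-11) / ln(0.000204237)
  = -23.973403 / -8.496229 ≈ 2.821652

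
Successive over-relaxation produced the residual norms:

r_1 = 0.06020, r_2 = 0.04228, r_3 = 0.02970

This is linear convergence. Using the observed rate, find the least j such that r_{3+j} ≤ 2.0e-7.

Rate ρ ≈ r_3/r_2 = 0.02970/0.04228 = 0.7025.
After j more steps, r_{3+j} ≈ 0.02970·ρ^j; need ρ^j ≤ 2.0e-7/0.02970 = 6.73401e-06.
j ≥ ln(6.73401e-06)/ln(0.7025) = -11.9083/-0.35311 = 33.724.
So 34 more iterations are needed.

34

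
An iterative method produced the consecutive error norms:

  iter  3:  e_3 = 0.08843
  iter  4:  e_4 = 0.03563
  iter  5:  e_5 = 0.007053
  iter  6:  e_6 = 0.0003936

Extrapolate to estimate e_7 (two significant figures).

2.3e-6

First estimate the order: p ≈ ln(e_6/e_5) / ln(e_5/e_4) = ln(0.0003936/0.007053)/ln(0.007053/0.03563) = ln(0.055806)/ln(0.197951) ≈ 1.7817.
Then e_7 ≈ e_6·(e_6/e_5)^p = 0.0003936·(0.055806)^1.7817 = 0.0003936·0.00584738 ≈ 2.302e-06.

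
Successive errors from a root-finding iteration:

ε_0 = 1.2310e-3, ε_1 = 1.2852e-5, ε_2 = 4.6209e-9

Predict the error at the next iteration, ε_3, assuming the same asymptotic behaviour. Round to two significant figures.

4.8e-15

First estimate the order: p ≈ ln(ε_2/ε_1) / ln(ε_1/ε_0) = ln(4.6209e-9/1.2852e-5)/ln(1.2852e-5/1.2310e-3) = ln(0.000359547)/ln(0.0104403) ≈ 1.7384.
Then ε_3 ≈ ε_2·(ε_2/ε_1)^p = 4.6209e-9·(0.000359547)^1.7384 = 4.6209e-9·1.02926e-06 ≈ 4.756e-15.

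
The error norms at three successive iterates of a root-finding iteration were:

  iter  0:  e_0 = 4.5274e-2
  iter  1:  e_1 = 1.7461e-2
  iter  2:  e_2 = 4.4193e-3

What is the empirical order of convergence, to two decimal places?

1.44

p ≈ ln(e_2/e_1) / ln(e_1/e_0)
  = ln(4.4193e-3/1.7461e-2) / ln(1.7461e-2/4.5274e-2)
  = ln(0.253095) / ln(0.385674)
  = -1.37399 / -0.95276 ≈ 1.44212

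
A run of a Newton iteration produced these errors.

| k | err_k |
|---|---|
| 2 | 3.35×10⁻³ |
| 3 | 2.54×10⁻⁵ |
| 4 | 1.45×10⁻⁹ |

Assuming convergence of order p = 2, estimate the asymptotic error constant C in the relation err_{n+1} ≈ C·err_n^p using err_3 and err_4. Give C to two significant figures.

C ≈ err_4 / err_3^2
  = 1.45×10⁻⁹ / (2.54×10⁻⁵)^2
  = 1.45×10⁻⁹ / 6.4516e-10 ≈ 2.2475

2.2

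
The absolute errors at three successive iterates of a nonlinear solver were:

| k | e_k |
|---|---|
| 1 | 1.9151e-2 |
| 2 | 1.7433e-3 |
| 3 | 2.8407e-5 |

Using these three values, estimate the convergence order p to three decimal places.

p ≈ ln(e_3/e_2) / ln(e_2/e_1)
  = ln(2.8407e-5/1.7433e-3) / ln(1.7433e-3/1.9151e-2)
  = ln(0.016295) / ln(0.0910292)
  = -4.116897 / -2.396575 ≈ 1.717825

1.718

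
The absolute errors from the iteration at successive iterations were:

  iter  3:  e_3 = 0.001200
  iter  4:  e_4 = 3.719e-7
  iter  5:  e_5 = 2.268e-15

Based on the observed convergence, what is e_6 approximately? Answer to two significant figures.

1.3e-34

First estimate the order: p ≈ ln(e_5/e_4) / ln(e_4/e_3) = ln(2.268e-15/3.719e-7)/ln(3.719e-7/0.001200) = ln(6.09841e-09)/ln(0.000309917) ≈ 2.3412.
Then e_6 ≈ e_5·(e_5/e_4)^p = 2.268e-15·(6.09841e-09)^2.3412 = 2.268e-15·5.8553e-20 ≈ 1.328e-34.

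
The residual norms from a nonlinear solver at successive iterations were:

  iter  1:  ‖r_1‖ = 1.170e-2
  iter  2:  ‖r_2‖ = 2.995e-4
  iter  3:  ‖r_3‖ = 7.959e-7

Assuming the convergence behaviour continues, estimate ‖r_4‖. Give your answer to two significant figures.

5.4e-11

First estimate the order: p ≈ ln(‖r_3‖/‖r_2‖) / ln(‖r_2‖/‖r_1‖) = ln(7.959e-7/2.995e-4)/ln(2.995e-4/1.170e-2) = ln(0.00265743)/ln(0.0255983) ≈ 1.6180.
Then ‖r_4‖ ≈ ‖r_3‖·(‖r_3‖/‖r_2‖)^p = 7.959e-7·(0.00265743)^1.6180 = 7.959e-7·6.80423e-05 ≈ 5.415e-11.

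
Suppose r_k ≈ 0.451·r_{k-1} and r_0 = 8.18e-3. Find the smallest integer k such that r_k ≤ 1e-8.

After k steps, r_k ≈ 8.18e-3·0.451^k.
Need 0.451^k ≤ 1e-8/8.18e-3 = 1.22249e-06.
k ≥ ln(1.22249e-06)/ln(0.451) = -13.6146/-0.79629 = 17.098.
Smallest integer k = 18.

18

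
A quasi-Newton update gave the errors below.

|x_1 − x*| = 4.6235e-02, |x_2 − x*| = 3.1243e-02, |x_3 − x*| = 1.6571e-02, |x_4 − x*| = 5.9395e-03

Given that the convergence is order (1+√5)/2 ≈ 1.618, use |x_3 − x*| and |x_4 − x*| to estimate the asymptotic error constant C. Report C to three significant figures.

4.52

C ≈ |x_4 − x*| / |x_3 − x*|^1.618
  = 5.9395e-03 / (1.6571e-02)^1.618
  = 5.9395e-03 / 0.00131494 ≈ 4.5169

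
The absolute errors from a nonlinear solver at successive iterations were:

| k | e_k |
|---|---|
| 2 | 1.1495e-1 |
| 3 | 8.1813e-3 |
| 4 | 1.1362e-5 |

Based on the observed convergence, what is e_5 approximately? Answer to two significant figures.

First estimate the order: p ≈ ln(e_4/e_3) / ln(e_3/e_2) = ln(1.1362e-5/8.1813e-3)/ln(8.1813e-3/1.1495e-1) = ln(0.00138878)/ln(0.0711727) ≈ 2.4897.
Then e_5 ≈ e_4·(e_4/e_3)^p = 1.1362e-5·(0.00138878)^2.4897 = 1.1362e-5·7.69156e-08 ≈ 8.739e-13.

8.7e-13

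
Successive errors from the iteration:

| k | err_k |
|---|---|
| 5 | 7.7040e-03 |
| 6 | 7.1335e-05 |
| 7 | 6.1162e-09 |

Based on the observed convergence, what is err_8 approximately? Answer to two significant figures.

First estimate the order: p ≈ ln(err_7/err_6) / ln(err_6/err_5) = ln(6.1162e-09/7.1335e-05)/ln(7.1335e-05/7.7040e-03) = ln(8.57391e-05)/ln(0.00925948) ≈ 2.0000.
Then err_8 ≈ err_7·(err_7/err_6)^p = 6.1162e-09·(8.57391e-05)^2.0000 = 6.1162e-09·7.35119e-09 ≈ 4.496e-17.

4.5e-17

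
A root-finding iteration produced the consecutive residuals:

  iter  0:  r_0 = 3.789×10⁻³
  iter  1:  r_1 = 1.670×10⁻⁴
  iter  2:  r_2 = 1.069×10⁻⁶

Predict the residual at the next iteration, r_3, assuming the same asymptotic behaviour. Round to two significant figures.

First estimate the order: p ≈ ln(r_2/r_1) / ln(r_1/r_0) = ln(1.069×10⁻⁶/1.670×10⁻⁴)/ln(1.670×10⁻⁴/3.789×10⁻³) = ln(0.0064012)/ln(0.044075) ≈ 1.6180.
Then r_3 ≈ r_2·(r_2/r_1)^p = 1.069×10⁻⁶·(0.0064012)^1.6180 = 1.069×10⁻⁶·0.000282183 ≈ 3.017e-10.

3.0e-10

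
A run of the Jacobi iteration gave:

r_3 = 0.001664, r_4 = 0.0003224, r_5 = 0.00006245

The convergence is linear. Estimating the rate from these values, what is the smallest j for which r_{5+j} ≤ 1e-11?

Rate ρ ≈ r_5/r_4 = 0.00006245/0.0003224 = 0.1937.
After j more steps, r_{5+j} ≈ 0.00006245·ρ^j; need ρ^j ≤ 1e-11/0.00006245 = 1.60128e-07.
j ≥ ln(1.60128e-07)/ln(0.1937) = -15.6473/-1.64144 = 9.533.
So 10 more iterations are needed.

10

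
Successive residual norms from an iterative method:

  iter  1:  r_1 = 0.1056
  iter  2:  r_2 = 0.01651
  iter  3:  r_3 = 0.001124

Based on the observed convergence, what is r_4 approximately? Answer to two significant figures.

First estimate the order: p ≈ ln(r_3/r_2) / ln(r_2/r_1) = ln(0.001124/0.01651)/ln(0.01651/0.1056) = ln(0.06808)/ln(0.156345) ≈ 1.4480.
Then r_4 ≈ r_3·(r_3/r_2)^p = 0.001124·(0.06808)^1.4480 = 0.001124·0.0204274 ≈ 2.296e-05.

2.3e-5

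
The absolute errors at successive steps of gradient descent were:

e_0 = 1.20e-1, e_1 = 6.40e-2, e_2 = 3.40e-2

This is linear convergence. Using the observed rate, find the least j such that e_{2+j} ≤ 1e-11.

Rate ρ ≈ e_2/e_1 = 3.40e-2/6.40e-2 = 0.5312.
After j more steps, e_{2+j} ≈ 3.40e-2·ρ^j; need ρ^j ≤ 1e-11/3.40e-2 = 2.94118e-10.
j ≥ ln(2.94118e-10)/ln(0.5312) = -21.9470/-0.63262 = 34.692.
So 35 more iterations are needed.

35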